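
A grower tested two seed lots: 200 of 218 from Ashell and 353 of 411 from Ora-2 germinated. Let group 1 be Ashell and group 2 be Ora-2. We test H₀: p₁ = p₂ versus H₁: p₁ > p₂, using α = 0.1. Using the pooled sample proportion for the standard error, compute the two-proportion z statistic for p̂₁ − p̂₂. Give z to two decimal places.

z = 2.14

p̂₁ = 200/218 ≈ 0.9174, p̂₂ = 353/411 ≈ 0.8589.
Pooled p̂ = (200+353)/(218+411) = 553/629 = 0.8792.
SE = √(p̂(1−p̂)(1/n₁+1/n₂)) = √(0.8792·0.1208·0.00702025) = √(0.000745744) = 0.0273.
z = (0.9174 − 0.8589)/0.0273 = 0.0585/0.0273 = 2.14.
p-value = P(Z > 2.144) ≈ 0.0160. With α = 0.1, reject H₀.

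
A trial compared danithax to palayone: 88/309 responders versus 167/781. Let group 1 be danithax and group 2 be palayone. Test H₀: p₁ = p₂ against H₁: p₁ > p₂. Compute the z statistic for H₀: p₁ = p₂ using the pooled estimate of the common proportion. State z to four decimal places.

p̂₁ = 88/309 = 0.284790, p̂₂ = 167/781 = 0.213828.
Pooled p̂ = (88+167)/(309+781) = 255/1090 = 0.233945.
SE = √(p̂(1−p̂)(1/n₁+1/n₂)) = √(0.233945·0.766055·0.00451666) = √(0.000809451) = 0.028451.
z = (0.284790 − 0.213828)/0.028451 = 0.070962/0.028451 = 2.4942.

z = 2.4942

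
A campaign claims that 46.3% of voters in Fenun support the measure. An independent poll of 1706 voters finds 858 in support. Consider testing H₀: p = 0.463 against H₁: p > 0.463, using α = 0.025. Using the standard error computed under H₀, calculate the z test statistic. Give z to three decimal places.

z = 3.308

p̂ = 858/1706 ≈ 0.50293.
Under H₀, SE = √(0.463·0.537/1706) = √(0.000145739) = 0.01207.
z = (0.50293 − 0.463)/0.01207 = 0.03993/0.01207 = 3.308.
p-value = P(Z > 3.308) ≈ 0.0005; since p < α = 0.025, reject H₀.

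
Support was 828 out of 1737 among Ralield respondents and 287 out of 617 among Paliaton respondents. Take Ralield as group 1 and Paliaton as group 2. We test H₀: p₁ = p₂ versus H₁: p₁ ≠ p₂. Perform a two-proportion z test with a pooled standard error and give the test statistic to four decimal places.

z = 0.4927

p̂₁ = 828/1737 ≈ 0.476684, p̂₂ = 287/617 ≈ 0.465154.
Pooled p̂ = (828+287)/(1737+617) = 1115/2354 = 0.473662.
SE = √(0.249306 × 0.00219645) = 0.023401.
z = (0.476684 − 0.465154)/0.023401 = 0.011530/0.023401 = 0.4927.
p-value = 2·P(Z > 0.493) ≈ 0.6222.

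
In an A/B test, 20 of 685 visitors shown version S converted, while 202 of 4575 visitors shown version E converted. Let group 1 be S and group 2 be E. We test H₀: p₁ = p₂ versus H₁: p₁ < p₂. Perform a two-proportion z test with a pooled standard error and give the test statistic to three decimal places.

p̂₁ = 20/685 ≈ 0.029197, p̂₂ = 202/4575 ≈ 0.044153.
Pooled p̂ = (20+202)/(685+4575) = 222/5260 = 0.042205.
SE = √(0.040424 × 0.00167843) = 0.008237.
z = (0.029197 − 0.044153)/0.008237 = -0.014956/0.008237 = -1.816.

z = -1.816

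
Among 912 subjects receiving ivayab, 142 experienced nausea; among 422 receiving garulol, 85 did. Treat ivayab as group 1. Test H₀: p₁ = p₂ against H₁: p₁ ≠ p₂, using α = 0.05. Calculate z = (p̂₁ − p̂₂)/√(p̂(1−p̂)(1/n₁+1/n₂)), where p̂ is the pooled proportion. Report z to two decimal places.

z = -2.07

p̂₁ = 142/912 = 0.1557, p̂₂ = 85/422 = 0.2014.
Pooled p̂ = (142+85)/(912+422) = 227/1334 = 0.1702.
SE = √(0.141209 × 0.00346616) = 0.0221.
z = (0.1557 − 0.2014)/0.0221 = -0.0457/0.0221 = -2.07.
p-value = 2·P(Z > 2.067) ≈ 0.0388; since p < α = 0.05, reject H₀.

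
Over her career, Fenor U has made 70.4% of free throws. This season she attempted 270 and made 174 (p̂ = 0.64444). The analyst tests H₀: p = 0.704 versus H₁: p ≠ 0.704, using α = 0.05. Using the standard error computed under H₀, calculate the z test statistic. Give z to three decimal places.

z = -2.144

p̂ = 174/270 = 0.64444.
SE = √(p₀(1−p₀)/n) = √(0.20838/270) = 0.02778.
z = (0.64444 − 0.704)/0.02778 = -0.05956/0.02778 = -2.144.
p-value = 2·P(Z > 2.144) ≈ 0.0321. With α = 0.05, reject H₀.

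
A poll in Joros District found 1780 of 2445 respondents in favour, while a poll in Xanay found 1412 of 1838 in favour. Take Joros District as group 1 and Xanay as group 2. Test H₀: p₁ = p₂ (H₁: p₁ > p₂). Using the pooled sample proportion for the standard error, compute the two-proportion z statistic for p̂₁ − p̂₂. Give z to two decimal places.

z = -2.99

p̂₁ = 1780/2445 ≈ 0.72802, p̂₂ = 1412/1838 ≈ 0.76823.
Pooled p̂ = (1780+1412)/(2445+1838) = 3192/4283 = 0.74527.
SE = √(0.189842 × 0.000953068) = 0.01345.
z = (0.72802 − 0.76823)/0.01345 = -0.04021/0.01345 = -2.99.
p-value = P(Z > -2.989) ≈ 0.9986.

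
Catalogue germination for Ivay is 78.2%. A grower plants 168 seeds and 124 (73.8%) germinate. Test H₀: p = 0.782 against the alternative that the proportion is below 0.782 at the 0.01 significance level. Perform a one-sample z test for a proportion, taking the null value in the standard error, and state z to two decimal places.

z = -1.38

p̂ = 124/168 ≈ 0.7381.
Standard error under H₀: √(0.782×0.218/168) = 0.0319.
z = (0.7381 − 0.782)/0.0319 = -0.0439/0.0319 = -1.38.
p-value = P(Z < -1.378) ≈ 0.0841; since p > α = 0.01, fail to reject H₀.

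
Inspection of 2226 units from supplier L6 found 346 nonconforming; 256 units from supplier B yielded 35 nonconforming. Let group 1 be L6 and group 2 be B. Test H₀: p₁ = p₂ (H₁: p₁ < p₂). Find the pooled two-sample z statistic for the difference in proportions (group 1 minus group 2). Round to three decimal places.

z = 0.787

p̂₁ = 346/2226 = 0.15544, p̂₂ = 35/256 = 0.13672.
Pooled p̂ = (346+35)/(2226+256) = 381/2482 = 0.15351.
SE = √(0.129941 × 0.00435549) = 0.02379.
z = (0.15544 − 0.13672)/0.02379 = 0.01872/0.02379 = 0.787.
p-value = P(Z < 0.787) ≈ 0.7843.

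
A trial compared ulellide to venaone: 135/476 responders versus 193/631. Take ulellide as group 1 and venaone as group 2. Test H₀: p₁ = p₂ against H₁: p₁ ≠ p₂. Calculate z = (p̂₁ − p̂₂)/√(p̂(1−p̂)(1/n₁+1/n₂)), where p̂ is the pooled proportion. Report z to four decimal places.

p̂₁ = 135/476 = 0.2836134, p̂₂ = 193/631 = 0.3058637.
Pooled p̂ = (135+193)/(476+631) = 328/1107 = 0.2962963.
SE = √(0.208505 × 0.00368563) = 0.0277213.
z = (0.2836134 − 0.3058637)/0.0277213 = -0.0222503/0.0277213 = -0.8026.

z = -0.8026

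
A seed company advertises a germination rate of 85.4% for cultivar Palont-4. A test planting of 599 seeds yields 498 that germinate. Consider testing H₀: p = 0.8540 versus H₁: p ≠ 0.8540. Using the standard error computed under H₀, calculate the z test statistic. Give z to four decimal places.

z = -1.5674

p̂ = 498/599 = 0.831386.
Standard error under H₀: √(0.854×0.146/599) = 0.014428.
z = (0.831386 − 0.854)/0.014428 = -0.022614/0.014428 = -1.5674.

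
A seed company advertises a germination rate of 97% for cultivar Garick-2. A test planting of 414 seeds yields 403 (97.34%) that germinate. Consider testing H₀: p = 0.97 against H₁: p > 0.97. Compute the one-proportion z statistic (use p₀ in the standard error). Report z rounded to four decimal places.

p̂ = 403/414 ≈ 0.973430.
SE = √(p₀(1−p₀)/n) = √(0.0291/414) = 0.008384.
z = (0.973430 − 0.97)/0.008384 = 0.003430/0.008384 = 0.4091.
p-value = P(Z > 0.409) ≈ 0.3412.

z = 0.4091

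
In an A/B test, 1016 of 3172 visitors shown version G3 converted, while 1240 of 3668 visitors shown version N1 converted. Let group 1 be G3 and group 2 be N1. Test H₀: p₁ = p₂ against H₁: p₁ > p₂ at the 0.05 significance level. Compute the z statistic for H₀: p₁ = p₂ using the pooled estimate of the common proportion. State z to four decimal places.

p̂₁ = 1016/3172 ≈ 0.32030265, p̂₂ = 1240/3668 ≈ 0.33805889.
Pooled p̂ = (1016+1240)/(3172+3668) = 2256/6840 = 0.32982456.
SE = √(0.22104 × 0.000587887) = 0.01139941.
z = (0.32030265 − 0.33805889)/0.01139941 = -0.01775624/0.01139941 = -1.5576.
p-value = P(Z > -1.558) ≈ 0.9403. With α = 0.05, fail to reject H₀.

z = -1.5576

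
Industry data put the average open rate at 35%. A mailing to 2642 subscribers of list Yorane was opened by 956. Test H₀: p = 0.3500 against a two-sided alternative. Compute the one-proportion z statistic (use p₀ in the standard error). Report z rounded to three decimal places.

p̂ = 956/2642 ≈ 0.36185.
Standard error under H₀: √(0.35×0.65/2642) = 0.00928.
z = (0.36185 − 0.35)/0.00928 = 0.01185/0.00928 = 1.277.
p-value = 2·P(Z > 1.277) ≈ 0.2017.

z = 1.277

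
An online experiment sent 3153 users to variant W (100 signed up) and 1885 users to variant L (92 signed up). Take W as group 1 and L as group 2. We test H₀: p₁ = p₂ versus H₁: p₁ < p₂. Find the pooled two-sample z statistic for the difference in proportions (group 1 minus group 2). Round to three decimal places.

p̂₁ = 100/3153 = 0.031716, p̂₂ = 92/1885 = 0.048806.
Pooled p̂ = (100+92)/(3153+1885) = 192/5038 = 0.038110.
SE = √(p̂(1−p̂)(1/n₁+1/n₂)) = √(0.038110·0.961890·0.000847662) = √(3.10736e-05) = 0.005574.
z = (0.031716 − 0.048806)/0.005574 = -0.017090/0.005574 = -3.066.
p-value = P(Z < -3.066) ≈ 0.0011.

z = -3.066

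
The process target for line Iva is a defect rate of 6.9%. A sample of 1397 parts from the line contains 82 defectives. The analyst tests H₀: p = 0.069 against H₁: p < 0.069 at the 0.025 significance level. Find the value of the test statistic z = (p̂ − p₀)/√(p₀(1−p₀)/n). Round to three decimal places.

z = -1.519

p̂ = 82/1397 ≈ 0.05870.
Standard error under H₀: √(0.069×0.931/1397) = 0.00678.
z = (0.05870 − 0.069)/0.00678 = -0.01030/0.00678 = -1.519.
p-value = P(Z < -1.519) ≈ 0.0643; since p > α = 0.025, fail to reject H₀.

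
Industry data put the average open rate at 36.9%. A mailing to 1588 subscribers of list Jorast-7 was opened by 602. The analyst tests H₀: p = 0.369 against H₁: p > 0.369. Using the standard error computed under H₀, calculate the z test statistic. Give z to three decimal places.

z = 0.834

p̂ = 602/1588 ≈ 0.379093.
SE = √(p₀(1−p₀)/n) = √(0.23284/1588) = 0.012109.
z = (0.379093 − 0.369)/0.012109 = 0.010093/0.012109 = 0.834.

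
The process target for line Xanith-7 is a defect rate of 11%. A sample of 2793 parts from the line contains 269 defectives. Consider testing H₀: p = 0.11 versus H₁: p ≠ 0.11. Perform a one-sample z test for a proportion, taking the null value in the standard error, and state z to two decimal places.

p̂ = 269/2793 = 0.09631.
SE = √(p₀(1−p₀)/n) = √(0.0979/2793) = 0.00592.
z = (0.09631 − 0.11)/0.00592 = -0.01369/0.00592 = -2.31.
p-value = 2·P(Z > 2.312) ≈ 0.0208.

z = -2.31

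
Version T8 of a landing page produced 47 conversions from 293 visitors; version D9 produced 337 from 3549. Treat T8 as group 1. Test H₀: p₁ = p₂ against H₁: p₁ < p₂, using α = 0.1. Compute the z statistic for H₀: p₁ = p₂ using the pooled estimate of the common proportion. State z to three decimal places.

p̂₁ = 47/293 ≈ 0.16041, p̂₂ = 337/3549 ≈ 0.09496.
Pooled p̂ = (47+337)/(293+3549) = 384/3842 = 0.09995.
SE = √(p̂(1−p̂)(1/n₁+1/n₂)) = √(0.09995·0.90005·0.00369474) = √(0.000332373) = 0.01823.
z = (0.16041 − 0.09496)/0.01823 = 0.06545/0.01823 = 3.590.
p-value = P(Z < 3.590) ≈ 0.9998; since p > α = 0.1, fail to reject H₀.

z = 3.590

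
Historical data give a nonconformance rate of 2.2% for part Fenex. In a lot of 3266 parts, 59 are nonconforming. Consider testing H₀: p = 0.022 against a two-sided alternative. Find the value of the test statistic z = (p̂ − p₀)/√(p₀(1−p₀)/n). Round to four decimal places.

p̂ = 59/3266 ≈ 0.0180649.
Under H₀, SE = √(0.022·0.978/3266) = √(6.58788e-06) = 0.0025667.
z = (0.0180649 − 0.022)/0.0025667 = -0.0039351/0.0025667 = -1.5331.
Two-sided p-value ≈ 2·Φ(−1.533) = 0.1252.

z = -1.5331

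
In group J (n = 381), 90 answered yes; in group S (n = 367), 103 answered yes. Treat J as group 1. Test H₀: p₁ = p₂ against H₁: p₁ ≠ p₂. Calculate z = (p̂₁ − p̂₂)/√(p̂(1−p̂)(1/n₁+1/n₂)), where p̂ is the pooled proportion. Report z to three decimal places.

p̂₁ = 90/381 = 0.23622, p̂₂ = 103/367 = 0.28065.
Pooled p̂ = (90+103)/(381+367) = 193/748 = 0.25802.
SE = √(0.191446 × 0.00534947) = 0.03200.
z = (0.23622 − 0.28065)/0.03200 = -0.04443/0.03200 = -1.388.
Two-sided p-value ≈ 2·Φ(−1.388) = 0.1650.

z = -1.388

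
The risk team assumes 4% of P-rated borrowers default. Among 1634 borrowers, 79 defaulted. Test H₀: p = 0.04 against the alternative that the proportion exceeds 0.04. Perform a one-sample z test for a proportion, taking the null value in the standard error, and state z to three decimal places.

p̂ = 79/1634 ≈ 0.04835.
SE = √(p₀(1−p₀)/n) = √(0.0384/1634) = 0.00485.
z = (0.04835 − 0.04)/0.00485 = 0.00835/0.00485 = 1.722.

z = 1.722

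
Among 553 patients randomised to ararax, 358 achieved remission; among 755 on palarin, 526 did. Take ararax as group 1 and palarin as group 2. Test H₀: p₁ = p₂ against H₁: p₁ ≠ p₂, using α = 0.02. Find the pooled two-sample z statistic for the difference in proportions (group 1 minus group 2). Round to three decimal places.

z = -1.882

p̂₁ = 358/553 ≈ 0.64738, p̂₂ = 526/755 ≈ 0.69669.
Pooled p̂ = (358+526)/(553+755) = 884/1308 = 0.67584.
SE = √(p̂(1−p̂)(1/n₁+1/n₂)) = √(0.67584·0.32416·0.00313282) = √(0.000686338) = 0.02620.
z = (0.64738 − 0.69669)/0.02620 = -0.04931/0.02620 = -1.882.
p-value = 2·P(Z > 1.882) ≈ 0.0598; since p > α = 0.02, fail to reject H₀.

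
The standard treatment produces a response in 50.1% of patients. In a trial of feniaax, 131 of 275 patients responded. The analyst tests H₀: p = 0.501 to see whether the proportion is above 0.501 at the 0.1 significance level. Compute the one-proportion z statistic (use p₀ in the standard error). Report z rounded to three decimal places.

z = -0.817

p̂ = 131/275 = 0.47636.
Standard error under H₀: √(0.501×0.499/275) = 0.03015.
z = (0.47636 − 0.501)/0.03015 = -0.02464/0.03015 = -0.817.
p-value = P(Z > -0.817) ≈ 0.7931; since p > α = 0.1, fail to reject H₀.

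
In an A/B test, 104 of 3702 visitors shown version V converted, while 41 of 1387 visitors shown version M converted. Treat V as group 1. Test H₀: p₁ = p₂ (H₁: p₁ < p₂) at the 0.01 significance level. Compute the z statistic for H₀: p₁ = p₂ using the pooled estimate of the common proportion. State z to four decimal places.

z = -0.2801

p̂₁ = 104/3702 ≈ 0.028093, p̂₂ = 41/1387 ≈ 0.029560.
Pooled p̂ = (104+41)/(3702+1387) = 145/5089 = 0.028493.
SE = √(0.027681 × 0.000991105) = 0.005238.
z = (0.028093 − 0.029560)/0.005238 = -0.001467/0.005238 = -0.2801.
p-value = P(Z < -0.280) ≈ 0.3897; since p > α = 0.01, fail to reject H₀.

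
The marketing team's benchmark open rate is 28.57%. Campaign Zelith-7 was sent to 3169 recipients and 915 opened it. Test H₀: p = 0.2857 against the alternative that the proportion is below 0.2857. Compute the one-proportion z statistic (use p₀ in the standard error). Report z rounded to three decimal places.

z = 0.378

p̂ = 915/3169 ≈ 0.28873.
Under H₀, SE = √(0.2857·0.7143/3169) = √(6.43974e-05) = 0.00802.
z = (0.28873 − 0.2857)/0.00802 = 0.00303/0.00802 = 0.378.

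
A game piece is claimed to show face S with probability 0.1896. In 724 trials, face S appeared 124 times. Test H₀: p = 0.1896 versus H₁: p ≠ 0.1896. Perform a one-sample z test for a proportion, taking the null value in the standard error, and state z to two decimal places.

p̂ = 124/724 ≈ 0.17127.
Standard error under H₀: √(0.1896×0.8104/724) = 0.01457.
z = (0.17127 − 0.1896)/0.01457 = -0.01833/0.01457 = -1.26.

z = -1.26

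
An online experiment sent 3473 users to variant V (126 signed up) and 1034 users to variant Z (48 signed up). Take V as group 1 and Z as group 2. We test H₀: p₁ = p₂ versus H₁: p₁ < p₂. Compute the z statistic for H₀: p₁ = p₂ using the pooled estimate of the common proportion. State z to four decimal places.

z = -1.4859

p̂₁ = 126/3473 ≈ 0.0362799, p̂₂ = 48/1034 ≈ 0.0464217.
Pooled p̂ = (126+48)/(3473+1034) = 174/4507 = 0.0386066.
SE = √(0.0371161 × 0.00125505) = 0.0068252.
z = (0.0362799 − 0.0464217)/0.0068252 = -0.0101418/0.0068252 = -1.4859.
p-value = P(Z < -1.486) ≈ 0.0686.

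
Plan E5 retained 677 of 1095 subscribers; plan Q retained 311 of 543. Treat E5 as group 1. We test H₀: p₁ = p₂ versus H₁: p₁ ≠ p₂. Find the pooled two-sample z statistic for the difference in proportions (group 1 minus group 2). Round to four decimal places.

z = 1.7727

p̂₁ = 677/1095 = 0.618265, p̂₂ = 311/543 = 0.572744.
Pooled p̂ = (677+311)/(1095+543) = 988/1638 = 0.603175.
SE = √(0.239355 × 0.00275486) = 0.025679.
z = (0.618265 − 0.572744)/0.025679 = 0.045521/0.025679 = 1.7727.
p-value = 2·P(Z > 1.773) ≈ 0.0763.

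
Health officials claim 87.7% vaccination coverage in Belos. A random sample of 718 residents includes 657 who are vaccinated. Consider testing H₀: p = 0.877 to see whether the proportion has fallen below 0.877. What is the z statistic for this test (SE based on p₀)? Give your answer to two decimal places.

z = 3.10

p̂ = 657/718 ≈ 0.91504.
SE = √(p₀(1−p₀)/n) = √(0.10787/718) = 0.01226.
z = (0.91504 − 0.877)/0.01226 = 0.03804/0.01226 = 3.10.
p-value = P(Z < 3.104) ≈ 0.9990.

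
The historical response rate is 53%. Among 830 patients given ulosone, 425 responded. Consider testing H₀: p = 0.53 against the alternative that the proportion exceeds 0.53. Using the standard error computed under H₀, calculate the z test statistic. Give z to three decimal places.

z = -1.036

p̂ = 425/830 ≈ 0.51205.
Under H₀, SE = √(0.53·0.47/830) = √(0.00030012) = 0.01732.
z = (0.51205 − 0.53)/0.01732 = -0.01795/0.01732 = -1.036.
p-value = P(Z > -1.036) ≈ 0.8500.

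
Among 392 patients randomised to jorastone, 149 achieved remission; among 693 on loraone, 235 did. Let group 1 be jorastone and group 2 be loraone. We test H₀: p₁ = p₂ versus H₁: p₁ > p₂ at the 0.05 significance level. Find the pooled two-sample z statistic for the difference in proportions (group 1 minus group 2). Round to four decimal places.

p̂₁ = 149/392 ≈ 0.380102, p̂₂ = 235/693 ≈ 0.339105.
Pooled p̂ = (149+235)/(392+693) = 384/1085 = 0.353917.
SE = √(0.22866 × 0.00399402) = 0.030220.
z = (0.380102 − 0.339105)/0.030220 = 0.040997/0.030220 = 1.3566.
p-value = P(Z > 1.357) ≈ 0.0875; since p > α = 0.05, fail to reject H₀.

z = 1.3566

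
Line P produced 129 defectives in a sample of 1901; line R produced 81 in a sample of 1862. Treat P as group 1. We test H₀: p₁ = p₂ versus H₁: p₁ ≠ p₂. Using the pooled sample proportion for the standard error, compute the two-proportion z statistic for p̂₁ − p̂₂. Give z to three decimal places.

z = 3.254

p̂₁ = 129/1901 ≈ 0.0678590, p̂₂ = 81/1862 ≈ 0.0435016.
Pooled p̂ = (129+81)/(1901+1862) = 210/3763 = 0.0558065.
SE = √(0.0526922 × 0.0010631) = 0.0074844.
z = (0.0678590 − 0.0435016)/0.0074844 = 0.0243574/0.0074844 = 3.254.
p-value = 2·P(Z > 3.254) ≈ 0.0011.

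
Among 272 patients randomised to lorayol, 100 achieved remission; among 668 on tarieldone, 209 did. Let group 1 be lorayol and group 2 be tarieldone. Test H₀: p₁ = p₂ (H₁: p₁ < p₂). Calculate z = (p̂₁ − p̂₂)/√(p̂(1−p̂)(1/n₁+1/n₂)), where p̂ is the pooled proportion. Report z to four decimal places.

p̂₁ = 100/272 ≈ 0.367647, p̂₂ = 209/668 ≈ 0.312874.
Pooled p̂ = (100+209)/(272+668) = 309/940 = 0.328723.
SE = √(0.220664 × 0.00517348) = 0.033788.
z = (0.367647 − 0.312874)/0.033788 = 0.054773/0.033788 = 1.6211.

z = 1.6211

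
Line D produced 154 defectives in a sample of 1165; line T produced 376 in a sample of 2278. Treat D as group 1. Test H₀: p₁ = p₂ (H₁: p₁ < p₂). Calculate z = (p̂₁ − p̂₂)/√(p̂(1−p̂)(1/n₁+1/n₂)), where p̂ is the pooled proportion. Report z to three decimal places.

p̂₁ = 154/1165 = 0.132189, p̂₂ = 376/2278 = 0.165057.
Pooled p̂ = (154+376)/(1165+2278) = 530/3443 = 0.153936.
SE = √(0.130239 × 0.00129735) = 0.012999.
z = (0.132189 − 0.165057)/0.012999 = -0.032868/0.012999 = -2.529.
p-value = P(Z < -2.529) ≈ 0.0057.

z = -2.529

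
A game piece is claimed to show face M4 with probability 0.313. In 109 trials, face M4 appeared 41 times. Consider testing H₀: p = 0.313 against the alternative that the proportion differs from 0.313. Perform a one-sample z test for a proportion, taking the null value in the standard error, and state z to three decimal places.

p̂ = 41/109 ≈ 0.37615.
Standard error under H₀: √(0.313×0.687/109) = 0.04442.
z = (0.37615 − 0.313)/0.04442 = 0.06315/0.04442 = 1.422.

z = 1.422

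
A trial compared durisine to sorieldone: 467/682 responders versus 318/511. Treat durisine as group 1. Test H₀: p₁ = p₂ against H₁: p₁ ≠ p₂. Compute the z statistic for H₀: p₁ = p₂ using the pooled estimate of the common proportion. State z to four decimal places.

p̂₁ = 467/682 ≈ 0.6847507, p̂₂ = 318/511 ≈ 0.6223092.
Pooled p̂ = (467+318)/(682+511) = 785/1193 = 0.6580050.
SE = √(0.225034 × 0.00342322) = 0.0277551.
z = (0.6847507 − 0.6223092)/0.0277551 = 0.0624415/0.0277551 = 2.2497.

z = 2.2497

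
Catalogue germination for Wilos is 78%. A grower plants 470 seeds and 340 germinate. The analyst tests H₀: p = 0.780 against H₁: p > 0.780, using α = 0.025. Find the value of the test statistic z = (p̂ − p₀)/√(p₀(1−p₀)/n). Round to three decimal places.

z = -2.962

p̂ = 340/470 ≈ 0.72340.
Under H₀, SE = √(0.78·0.22/470) = √(0.000365106) = 0.01911.
z = (0.72340 − 0.78)/0.01911 = -0.05660/0.01911 = -2.962.
p-value = P(Z > -2.962) ≈ 0.9985, so at α = 0.025 we fail to reject H₀.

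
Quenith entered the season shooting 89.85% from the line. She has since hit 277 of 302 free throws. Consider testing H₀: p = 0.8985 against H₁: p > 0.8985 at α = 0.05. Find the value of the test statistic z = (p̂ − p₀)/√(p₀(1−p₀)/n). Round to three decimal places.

p̂ = 277/302 = 0.91722.
Under H₀, SE = √(0.8985·0.1015/302) = √(0.000301979) = 0.01738.
z = (0.91722 − 0.8985)/0.01738 = 0.01872/0.01738 = 1.077.
p-value = P(Z > 1.077) ≈ 0.1407; since p > α = 0.05, fail to reject H₀.

z = 1.077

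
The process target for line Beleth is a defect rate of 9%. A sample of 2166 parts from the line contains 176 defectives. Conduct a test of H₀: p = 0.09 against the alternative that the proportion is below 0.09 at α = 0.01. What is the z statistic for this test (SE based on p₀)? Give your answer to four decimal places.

p̂ = 176/2166 = 0.081256.
SE = √(p₀(1−p₀)/n) = √(0.0819/2166) = 0.006149.
z = (0.081256 − 0.09)/0.006149 = -0.008744/0.006149 = -1.4220.
p-value = P(Z < -1.422) ≈ 0.0775, so at α = 0.01 we fail to reject H₀.

z = -1.4220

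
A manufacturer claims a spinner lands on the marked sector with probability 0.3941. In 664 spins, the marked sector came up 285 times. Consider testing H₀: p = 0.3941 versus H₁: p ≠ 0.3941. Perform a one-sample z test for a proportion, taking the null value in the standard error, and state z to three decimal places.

z = 1.852

p̂ = 285/664 ≈ 0.42922.
Under H₀, SE = √(0.3941·0.6059/664) = √(0.000359616) = 0.01896.
z = (0.42922 − 0.3941)/0.01896 = 0.03512/0.01896 = 1.852.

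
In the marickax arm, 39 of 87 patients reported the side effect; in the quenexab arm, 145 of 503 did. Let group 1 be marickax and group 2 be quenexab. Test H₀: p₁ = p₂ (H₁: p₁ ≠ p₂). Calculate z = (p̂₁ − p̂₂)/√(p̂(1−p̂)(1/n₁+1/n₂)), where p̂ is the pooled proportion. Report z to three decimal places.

p̂₁ = 39/87 ≈ 0.44828, p̂₂ = 145/503 ≈ 0.28827.
Pooled p̂ = (39+145)/(87+503) = 184/590 = 0.31186.
SE = √(0.214605 × 0.0134823) = 0.05379.
z = (0.44828 − 0.28827)/0.05379 = 0.16001/0.05379 = 2.975.
p-value = 2·P(Z > 2.975) ≈ 0.0029.

z = 2.975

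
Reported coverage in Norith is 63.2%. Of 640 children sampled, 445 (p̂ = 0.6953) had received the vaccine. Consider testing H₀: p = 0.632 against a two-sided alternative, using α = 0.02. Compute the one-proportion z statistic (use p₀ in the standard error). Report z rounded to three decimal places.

p̂ = 445/640 = 0.695312.
SE = √(p₀(1−p₀)/n) = √(0.23258/640) = 0.019063.
z = (0.695312 − 0.632)/0.019063 = 0.063312/0.019063 = 3.321.
p-value = 2·P(Z > 3.321) ≈ 0.0009; since p < α = 0.02, reject H₀.

z = 3.321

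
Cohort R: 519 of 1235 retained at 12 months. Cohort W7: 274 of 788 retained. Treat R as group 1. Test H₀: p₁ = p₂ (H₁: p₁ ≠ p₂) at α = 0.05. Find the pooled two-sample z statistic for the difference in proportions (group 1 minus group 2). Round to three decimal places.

z = 3.258

p̂₁ = 519/1235 = 0.42024, p̂₂ = 274/788 = 0.34772.
Pooled p̂ = (519+274)/(1235+788) = 793/2023 = 0.39199.
SE = √(p̂(1−p̂)(1/n₁+1/n₂)) = √(0.39199·0.60801·0.00207875) = √(0.000495438) = 0.02226.
z = (0.42024 − 0.34772)/0.02226 = 0.07252/0.02226 = 3.258.
p-value = 2·P(Z > 3.258) ≈ 0.0011; since p < α = 0.05, reject H₀.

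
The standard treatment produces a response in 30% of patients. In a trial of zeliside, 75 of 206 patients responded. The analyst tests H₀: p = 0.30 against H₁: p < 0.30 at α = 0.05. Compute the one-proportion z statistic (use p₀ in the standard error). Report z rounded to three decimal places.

p̂ = 75/206 = 0.36408.
Standard error under H₀: √(0.3×0.7/206) = 0.03193.
z = (0.36408 − 0.3)/0.03193 = 0.06408/0.03193 = 2.007.
p-value = P(Z < 2.007) ≈ 0.9776; since p > α = 0.05, fail to reject H₀.

z = 2.007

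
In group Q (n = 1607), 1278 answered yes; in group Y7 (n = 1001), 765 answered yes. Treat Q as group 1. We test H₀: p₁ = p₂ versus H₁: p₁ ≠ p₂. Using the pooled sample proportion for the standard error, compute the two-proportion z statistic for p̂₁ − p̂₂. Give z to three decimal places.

p̂₁ = 1278/1607 = 0.795271, p̂₂ = 765/1001 = 0.764236.
Pooled p̂ = (1278+765)/(1607+1001) = 2043/2608 = 0.783359.
SE = √(p̂(1−p̂)(1/n₁+1/n₂)) = √(0.783359·0.216641·0.00162128) = √(0.000275144) = 0.016587.
z = (0.795271 − 0.764236)/0.016587 = 0.031035/0.016587 = 1.871.
p-value = 2·P(Z > 1.871) ≈ 0.0613.

z = 1.871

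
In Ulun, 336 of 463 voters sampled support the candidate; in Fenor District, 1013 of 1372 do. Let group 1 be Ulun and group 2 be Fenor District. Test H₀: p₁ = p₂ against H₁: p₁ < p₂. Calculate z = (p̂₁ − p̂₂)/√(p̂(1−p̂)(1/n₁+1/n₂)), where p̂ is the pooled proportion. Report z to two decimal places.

p̂₁ = 336/463 ≈ 0.7257, p̂₂ = 1013/1372 ≈ 0.7383.
Pooled p̂ = (336+1013)/(463+1372) = 1349/1835 = 0.7351.
SE = √(p̂(1−p̂)(1/n₁+1/n₂)) = √(0.7351·0.2649·0.00288869) = √(0.000562441) = 0.0237.
z = (0.7257 − 0.7383)/0.0237 = -0.0126/0.0237 = -0.53.
p-value = P(Z < -0.533) ≈ 0.2971.

z = -0.53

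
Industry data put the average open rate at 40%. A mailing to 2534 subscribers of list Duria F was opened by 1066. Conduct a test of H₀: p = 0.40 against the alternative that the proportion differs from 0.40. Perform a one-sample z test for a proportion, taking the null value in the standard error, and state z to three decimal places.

p̂ = 1066/2534 = 0.42068.
Under H₀, SE = √(0.4·0.6/2534) = √(9.47119e-05) = 0.00973.
z = (0.42068 − 0.4)/0.00973 = 0.02068/0.00973 = 2.125.
Two-sided p-value ≈ 2·Φ(−2.125) = 0.0336.

z = 2.125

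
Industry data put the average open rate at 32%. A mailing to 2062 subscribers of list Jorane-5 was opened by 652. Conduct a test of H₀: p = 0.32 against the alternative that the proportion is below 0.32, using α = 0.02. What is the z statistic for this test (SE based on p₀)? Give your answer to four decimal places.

z = -0.3701

p̂ = 652/2062 = 0.316198.
Under H₀, SE = √(0.32·0.68/2062) = √(0.000105529) = 0.010273.
z = (0.316198 − 0.32)/0.010273 = -0.003802/0.010273 = -0.3701.
p-value = P(Z < -0.370) ≈ 0.3556; since p > α = 0.02, fail to reject H₀.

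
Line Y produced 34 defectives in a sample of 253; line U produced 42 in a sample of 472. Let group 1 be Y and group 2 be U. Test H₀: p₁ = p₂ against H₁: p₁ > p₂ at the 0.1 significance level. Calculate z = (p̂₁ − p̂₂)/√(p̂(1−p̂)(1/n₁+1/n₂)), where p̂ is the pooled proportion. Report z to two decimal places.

p̂₁ = 34/253 ≈ 0.1344, p̂₂ = 42/472 ≈ 0.0890.
Pooled p̂ = (34+42)/(253+472) = 76/725 = 0.1048.
SE = √(0.0938388 × 0.00607121) = 0.0239.
z = (0.1344 − 0.0890)/0.0239 = 0.0454/0.0239 = 1.90.
p-value = P(Z > 1.902) ≈ 0.0286. With α = 0.1, reject H₀.

z = 1.90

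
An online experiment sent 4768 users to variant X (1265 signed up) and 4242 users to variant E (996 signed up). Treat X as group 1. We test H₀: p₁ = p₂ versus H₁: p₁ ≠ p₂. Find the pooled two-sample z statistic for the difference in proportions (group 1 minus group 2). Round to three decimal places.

p̂₁ = 1265/4768 = 0.265310, p̂₂ = 996/4242 = 0.234795.
Pooled p̂ = (1265+996)/(4768+4242) = 2261/9010 = 0.250943.
SE = √(p̂(1−p̂)(1/n₁+1/n₂)) = √(0.250943·0.749057·0.000445469) = √(8.37352e-05) = 0.009151.
z = (0.265310 − 0.234795)/0.009151 = 0.030515/0.009151 = 3.335.
Two-sided p-value ≈ 2·Φ(−3.335) = 0.0009.

z = 3.335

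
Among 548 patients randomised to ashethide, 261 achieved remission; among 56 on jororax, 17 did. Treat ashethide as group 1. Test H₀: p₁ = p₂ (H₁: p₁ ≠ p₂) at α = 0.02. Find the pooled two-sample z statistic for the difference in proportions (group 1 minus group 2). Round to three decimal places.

p̂₁ = 261/548 ≈ 0.47628, p̂₂ = 17/56 ≈ 0.30357.
Pooled p̂ = (261+17)/(548+56) = 278/604 = 0.46026.
SE = √(0.248421 × 0.019682) = 0.06992.
z = (0.47628 − 0.30357)/0.06992 = 0.17271/0.06992 = 2.470.
Two-sided p-value ≈ 2·Φ(−2.470) = 0.0135; since p < α = 0.02, reject H₀.

z = 2.470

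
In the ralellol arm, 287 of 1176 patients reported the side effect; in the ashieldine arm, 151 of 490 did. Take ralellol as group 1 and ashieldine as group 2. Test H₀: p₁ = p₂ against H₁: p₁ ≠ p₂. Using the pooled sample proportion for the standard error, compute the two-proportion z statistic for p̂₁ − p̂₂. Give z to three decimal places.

z = -2.709

p̂₁ = 287/1176 = 0.244048, p̂₂ = 151/490 = 0.308163.
Pooled p̂ = (287+151)/(1176+490) = 438/1666 = 0.262905.
SE = √(p̂(1−p̂)(1/n₁+1/n₂)) = √(0.262905·0.737095·0.00289116) = √(0.000560266) = 0.023670.
z = (0.244048 − 0.308163)/0.023670 = -0.064115/0.023670 = -2.709.
Two-sided p-value ≈ 2·Φ(−2.709) = 0.0068.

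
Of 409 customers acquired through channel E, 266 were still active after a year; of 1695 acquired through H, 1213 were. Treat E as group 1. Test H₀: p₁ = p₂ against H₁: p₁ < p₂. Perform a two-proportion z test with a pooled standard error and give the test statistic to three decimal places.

z = -2.593

p̂₁ = 266/409 ≈ 0.65037, p̂₂ = 1213/1695 ≈ 0.71563.
Pooled p̂ = (266+1213)/(409+1695) = 1479/2104 = 0.70295.
SE = √(0.208813 × 0.00303496) = 0.02517.
z = (0.65037 − 0.71563)/0.02517 = -0.06526/0.02517 = -2.593.
p-value = P(Z < -2.593) ≈ 0.0048.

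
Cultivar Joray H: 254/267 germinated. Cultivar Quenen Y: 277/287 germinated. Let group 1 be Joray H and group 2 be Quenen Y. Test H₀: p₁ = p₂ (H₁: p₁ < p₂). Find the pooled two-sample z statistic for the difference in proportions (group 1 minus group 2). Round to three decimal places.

z = -0.816

p̂₁ = 254/267 ≈ 0.951311, p̂₂ = 277/287 ≈ 0.965157.
Pooled p̂ = (254+277)/(267+287) = 531/554 = 0.958484.
SE = √(0.0397926 × 0.00722964) = 0.016961.
z = (0.951311 − 0.965157)/0.016961 = -0.013846/0.016961 = -0.816.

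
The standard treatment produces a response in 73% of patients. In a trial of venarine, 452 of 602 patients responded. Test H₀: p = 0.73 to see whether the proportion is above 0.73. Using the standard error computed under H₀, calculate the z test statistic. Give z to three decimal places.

p̂ = 452/602 = 0.75083.
SE = √(p₀(1−p₀)/n) = √(0.1971/602) = 0.01809.
z = (0.75083 − 0.73)/0.01809 = 0.02083/0.01809 = 1.151.
p-value = P(Z > 1.151) ≈ 0.1248.

z = 1.151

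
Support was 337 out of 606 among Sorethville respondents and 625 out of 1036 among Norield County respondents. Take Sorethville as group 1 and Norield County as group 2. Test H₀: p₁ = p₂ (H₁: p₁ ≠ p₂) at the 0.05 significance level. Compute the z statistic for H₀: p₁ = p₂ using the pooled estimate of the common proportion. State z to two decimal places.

p̂₁ = 337/606 ≈ 0.5561, p̂₂ = 625/1036 ≈ 0.6033.
Pooled p̂ = (337+625)/(606+1036) = 962/1642 = 0.5859.
SE = √(p̂(1−p̂)(1/n₁+1/n₂)) = √(0.5859·0.4141·0.00261542) = √(0.000634568) = 0.0252.
z = (0.5561 − 0.6033)/0.0252 = -0.0472/0.0252 = -1.87.
p-value = 2·P(Z > 1.873) ≈ 0.0611. With α = 0.05, fail to reject H₀.

z = -1.87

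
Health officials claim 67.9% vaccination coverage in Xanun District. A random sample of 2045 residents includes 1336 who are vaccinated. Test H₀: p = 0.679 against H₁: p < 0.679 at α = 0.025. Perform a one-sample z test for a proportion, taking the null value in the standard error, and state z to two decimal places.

p̂ = 1336/2045 ≈ 0.65330.
SE = √(p₀(1−p₀)/n) = √(0.21796/2045) = 0.01032.
z = (0.65330 − 0.679)/0.01032 = -0.02570/0.01032 = -2.49.
p-value = P(Z < -2.489) ≈ 0.0064; since p < α = 0.025, reject H₀.

z = -2.49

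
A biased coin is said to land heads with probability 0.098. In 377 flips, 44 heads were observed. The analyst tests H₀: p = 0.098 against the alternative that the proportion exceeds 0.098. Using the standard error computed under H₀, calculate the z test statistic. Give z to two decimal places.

z = 1.22

p̂ = 44/377 ≈ 0.1167.
SE = √(p₀(1−p₀)/n) = √(0.088396/377) = 0.0153.
z = (0.1167 − 0.098)/0.0153 = 0.0187/0.0153 = 1.22.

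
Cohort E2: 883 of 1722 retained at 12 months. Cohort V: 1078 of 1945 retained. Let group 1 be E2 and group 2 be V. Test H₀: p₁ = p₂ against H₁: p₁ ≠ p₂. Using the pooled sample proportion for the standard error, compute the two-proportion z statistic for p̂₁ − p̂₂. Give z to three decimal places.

p̂₁ = 883/1722 = 0.512776, p̂₂ = 1078/1945 = 0.554242.
Pooled p̂ = (883+1078)/(1722+1945) = 1961/3667 = 0.534770.
SE = √(p̂(1−p̂)(1/n₁+1/n₂)) = √(0.534770·0.465230·0.00109486) = √(0.000272391) = 0.016504.
z = (0.512776 − 0.554242)/0.016504 = -0.041466/0.016504 = -2.512.
Two-sided p-value ≈ 2·Φ(−2.512) = 0.0120.

z = -2.512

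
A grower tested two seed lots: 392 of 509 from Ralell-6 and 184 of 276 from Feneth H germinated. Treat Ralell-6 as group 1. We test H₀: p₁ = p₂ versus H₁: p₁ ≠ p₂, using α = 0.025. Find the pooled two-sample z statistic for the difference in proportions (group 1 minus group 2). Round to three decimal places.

p̂₁ = 392/509 ≈ 0.77014, p̂₂ = 184/276 ≈ 0.66667.
Pooled p̂ = (392+184)/(509+276) = 576/785 = 0.73376.
SE = √(0.195357 × 0.00558782) = 0.03304.
z = (0.77014 − 0.66667)/0.03304 = 0.10347/0.03304 = 3.132.
Two-sided p-value ≈ 2·Φ(−3.132) = 0.0017, so at α = 0.025 we reject H₀.

z = 3.132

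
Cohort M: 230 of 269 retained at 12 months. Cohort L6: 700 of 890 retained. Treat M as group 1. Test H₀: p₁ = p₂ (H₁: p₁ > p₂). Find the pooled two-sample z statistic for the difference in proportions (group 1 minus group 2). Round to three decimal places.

z = 2.473

p̂₁ = 230/269 ≈ 0.85502, p̂₂ = 700/890 ≈ 0.78652.
Pooled p̂ = (230+700)/(269+890) = 930/1159 = 0.80242.
SE = √(0.158545 × 0.00484107) = 0.02770.
z = (0.85502 − 0.78652)/0.02770 = 0.06850/0.02770 = 2.473.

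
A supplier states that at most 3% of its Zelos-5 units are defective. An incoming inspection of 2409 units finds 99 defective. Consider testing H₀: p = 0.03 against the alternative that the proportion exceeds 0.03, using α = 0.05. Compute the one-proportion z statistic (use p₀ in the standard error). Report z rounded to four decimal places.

z = 3.1925

p̂ = 99/2409 ≈ 0.0410959.
Standard error under H₀: √(0.03×0.97/2409) = 0.0034756.
z = (0.0410959 − 0.03)/0.0034756 = 0.0110959/0.0034756 = 3.1925.
p-value = P(Z > 3.193) ≈ 0.0007. With α = 0.05, reject H₀.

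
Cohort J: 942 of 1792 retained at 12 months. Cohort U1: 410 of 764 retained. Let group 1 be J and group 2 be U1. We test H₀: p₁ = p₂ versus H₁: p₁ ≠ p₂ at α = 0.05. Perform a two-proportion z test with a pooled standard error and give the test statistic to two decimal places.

p̂₁ = 942/1792 ≈ 0.52567, p̂₂ = 410/764 ≈ 0.53665.
Pooled p̂ = (942+410)/(1792+764) = 1352/2556 = 0.52895.
SE = √(0.249162 × 0.00186694) = 0.02157.
z = (0.52567 − 0.53665)/0.02157 = -0.01098/0.02157 = -0.51.
Two-sided p-value ≈ 2·Φ(−0.509) = 0.6107. With α = 0.05, fail to reject H₀.

z = -0.51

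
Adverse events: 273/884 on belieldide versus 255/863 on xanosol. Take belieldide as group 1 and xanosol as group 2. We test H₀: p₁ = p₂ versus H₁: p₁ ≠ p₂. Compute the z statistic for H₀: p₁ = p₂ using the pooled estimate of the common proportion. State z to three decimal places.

z = 0.607

p̂₁ = 273/884 ≈ 0.30882, p̂₂ = 255/863 ≈ 0.29548.
Pooled p̂ = (273+255)/(884+863) = 528/1747 = 0.30223.
SE = √(p̂(1−p̂)(1/n₁+1/n₂)) = √(0.30223·0.69777·0.00228997) = √(0.000482927) = 0.02198.
z = (0.30882 − 0.29548)/0.02198 = 0.01334/0.02198 = 0.607.
Two-sided p-value ≈ 2·Φ(−0.607) = 0.5437.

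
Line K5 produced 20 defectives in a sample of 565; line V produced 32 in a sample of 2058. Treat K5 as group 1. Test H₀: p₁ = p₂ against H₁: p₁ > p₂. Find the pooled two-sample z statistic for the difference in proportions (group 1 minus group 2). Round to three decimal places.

z = 2.998

p̂₁ = 20/565 = 0.03540, p̂₂ = 32/2058 = 0.01555.
Pooled p̂ = (20+32)/(565+2058) = 52/2623 = 0.01982.
SE = √(p̂(1−p̂)(1/n₁+1/n₂)) = √(0.01982·0.98018·0.00225582) = √(4.38342e-05) = 0.00662.
z = (0.03540 − 0.01555)/0.00662 = 0.01985/0.00662 = 2.998.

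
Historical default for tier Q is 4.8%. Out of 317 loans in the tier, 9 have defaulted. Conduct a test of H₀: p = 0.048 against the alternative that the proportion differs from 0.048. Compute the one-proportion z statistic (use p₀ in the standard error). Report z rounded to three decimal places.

z = -1.633

p̂ = 9/317 ≈ 0.02839.
SE = √(p₀(1−p₀)/n) = √(0.045696/317) = 0.01201.
z = (0.02839 − 0.048)/0.01201 = -0.01961/0.01201 = -1.633.
Two-sided p-value ≈ 2·Φ(−1.633) = 0.1024.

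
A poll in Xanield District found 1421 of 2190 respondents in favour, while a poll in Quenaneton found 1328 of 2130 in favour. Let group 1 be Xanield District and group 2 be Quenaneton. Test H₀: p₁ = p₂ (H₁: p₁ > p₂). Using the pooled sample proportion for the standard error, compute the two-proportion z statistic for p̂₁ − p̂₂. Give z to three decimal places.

z = 1.734

p̂₁ = 1421/2190 ≈ 0.64886, p̂₂ = 1328/2130 ≈ 0.62347.
Pooled p̂ = (1421+1328)/(2190+2130) = 2749/4320 = 0.63634.
SE = √(p̂(1−p̂)(1/n₁+1/n₂)) = √(0.63634·0.36366·0.000926105) = √(0.000214311) = 0.01464.
z = (0.64886 − 0.62347)/0.01464 = 0.02539/0.01464 = 1.734.
p-value = P(Z > 1.734) ≈ 0.0415.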